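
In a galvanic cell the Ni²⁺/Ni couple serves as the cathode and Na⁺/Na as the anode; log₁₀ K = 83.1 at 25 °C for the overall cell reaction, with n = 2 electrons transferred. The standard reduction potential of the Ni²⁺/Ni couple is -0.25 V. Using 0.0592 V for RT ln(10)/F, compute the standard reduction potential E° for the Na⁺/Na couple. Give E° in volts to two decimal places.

-2.71 V

E°cell = (0.0592/n)·log K = (0.0592/2)(83.1) = +2.460 V.
Since Ni²⁺/Ni is the cathode and Na⁺/Na the anode, E°cell = E°(Ni²⁺/Ni) − E°(Na⁺/Na).
So E°(Na⁺/Na) = E°(Ni²⁺/Ni) − E°cell = (-0.25) − (+2.460) = -2.71 V.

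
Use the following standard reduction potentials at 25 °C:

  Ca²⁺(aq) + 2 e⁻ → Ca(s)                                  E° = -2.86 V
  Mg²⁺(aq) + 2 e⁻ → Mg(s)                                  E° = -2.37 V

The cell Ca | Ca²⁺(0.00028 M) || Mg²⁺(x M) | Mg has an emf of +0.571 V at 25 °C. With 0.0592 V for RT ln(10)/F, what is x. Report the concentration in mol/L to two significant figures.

0.15 M

Mg²⁺/Mg is the cathode, Ca²⁺/Ca the anode: E°cell = +0.49 V, n = 2.
Overall reaction: Mg²⁺(aq) + Ca(s) → Mg(s) + Ca²⁺(aq); Q = [Ca²⁺]^1/[Mg²⁺]^1.
From E = E° − (0.0592/n) log Q: log Q = (E° − E)·n/0.0592 = (+0.49 − (+0.571))·2/0.0592 = -2.7365.
So 1·log[Mg²⁺] = 1·log(0.00028) − log Q = -3.5528 − (-2.7365) = -0.8163; [Mg²⁺] = 10^(-0.8163) ≈ 0.15 M.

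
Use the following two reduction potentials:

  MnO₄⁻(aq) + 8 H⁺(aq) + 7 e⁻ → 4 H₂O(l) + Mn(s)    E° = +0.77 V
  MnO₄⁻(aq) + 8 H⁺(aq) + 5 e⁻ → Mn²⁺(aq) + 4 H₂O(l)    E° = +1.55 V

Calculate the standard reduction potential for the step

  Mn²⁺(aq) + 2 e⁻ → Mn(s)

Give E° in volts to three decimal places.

-1.180 V

Sequential free energies add, so n₃E°₃ = n₁E°₁ + n₂E°₂.
With n₃ = 7, and the known step contributing 5×(+1.55) V, the unknown satisfies 2·E° = 7×(+0.77) − 5×(+1.55) = -2.360.
E° = -2.360 / 2 = -1.180 V.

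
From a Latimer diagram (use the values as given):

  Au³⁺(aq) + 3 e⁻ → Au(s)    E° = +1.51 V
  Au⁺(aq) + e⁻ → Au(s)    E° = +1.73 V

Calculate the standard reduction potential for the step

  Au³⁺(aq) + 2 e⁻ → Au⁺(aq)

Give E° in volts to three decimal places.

Sequential free energies add, so n₃E°₃ = n₁E°₁ + n₂E°₂.
With n₃ = 3, and the known step contributing 1×(+1.73) V, the unknown satisfies 2·E° = 3×(+1.51) − 1×(+1.73) = +2.800.
E° = +2.800 / 2 = +1.400 V.

+1.400 V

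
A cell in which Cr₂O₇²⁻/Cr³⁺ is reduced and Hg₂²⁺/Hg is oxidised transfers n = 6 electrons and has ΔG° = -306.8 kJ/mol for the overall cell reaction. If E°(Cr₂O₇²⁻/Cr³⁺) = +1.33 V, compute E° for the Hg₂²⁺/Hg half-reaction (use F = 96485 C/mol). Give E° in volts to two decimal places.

E°cell = −ΔG°/(nF) = −(-306.8×10³)/((6)(96485)) = +0.530 V.
Since Cr₂O₇²⁻/Cr³⁺ is the cathode and Hg₂²⁺/Hg the anode, E°cell = E°(Cr₂O₇²⁻/Cr³⁺) − E°(Hg₂²⁺/Hg).
So E°(Hg₂²⁺/Hg) = E°(Cr₂O₇²⁻/Cr³⁺) − E°cell = (+1.33) − (+0.530) = +0.80 V.

+0.80 V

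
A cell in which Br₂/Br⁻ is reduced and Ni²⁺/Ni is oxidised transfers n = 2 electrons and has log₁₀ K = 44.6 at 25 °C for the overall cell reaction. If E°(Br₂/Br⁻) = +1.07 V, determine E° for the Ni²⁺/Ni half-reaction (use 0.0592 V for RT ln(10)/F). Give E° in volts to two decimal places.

-0.25 V

E°cell = (0.0592/n)·log K = (0.0592/2)(44.6) = +1.320 V.
Since Br₂/Br⁻ is the cathode and Ni²⁺/Ni the anode, E°cell = E°(Br₂/Br⁻) − E°(Ni²⁺/Ni).
So E°(Ni²⁺/Ni) = E°(Br₂/Br⁻) − E°cell = (+1.07) − (+1.320) = -0.25 V.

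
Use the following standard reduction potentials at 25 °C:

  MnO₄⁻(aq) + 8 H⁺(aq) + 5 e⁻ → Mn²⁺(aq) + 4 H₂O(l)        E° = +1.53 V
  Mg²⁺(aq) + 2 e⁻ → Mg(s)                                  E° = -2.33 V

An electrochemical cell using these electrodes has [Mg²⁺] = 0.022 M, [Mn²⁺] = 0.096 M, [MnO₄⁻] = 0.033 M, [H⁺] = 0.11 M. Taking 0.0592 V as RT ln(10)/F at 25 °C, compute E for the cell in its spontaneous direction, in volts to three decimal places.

MnO₄⁻/Mn²⁺ is the cathode (higher E°), Mg²⁺/Mg the anode: E°cell = +1.53 − (-2.33) = +3.86 V, n = 10.
Overall: 2 MnO₄⁻(aq) + 16 H⁺(aq) + 5 Mg(s) → 2 Mn²⁺(aq) + 8 H₂O(l) + 5 Mg²⁺(aq)
Q = [Mn²⁺]^2·[Mg²⁺]^5 / ([MnO₄⁻]^2·[H⁺]^16); log Q = 7.977.
E = E° − (0.0592/n) log Q = +3.86 − (0.0592/10)(7.977) = +3.813 V.

+3.813 V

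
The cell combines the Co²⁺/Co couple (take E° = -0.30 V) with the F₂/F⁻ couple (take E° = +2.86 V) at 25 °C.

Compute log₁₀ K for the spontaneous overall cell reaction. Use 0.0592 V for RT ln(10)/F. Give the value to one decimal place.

106.8

Cathode: F₂/F⁻; anode: Co²⁺/Co. E°cell = +3.16 V, n = 2.
log K = nE°cell / 0.0592 = (2)(+3.16) / 0.0592 = 106.8.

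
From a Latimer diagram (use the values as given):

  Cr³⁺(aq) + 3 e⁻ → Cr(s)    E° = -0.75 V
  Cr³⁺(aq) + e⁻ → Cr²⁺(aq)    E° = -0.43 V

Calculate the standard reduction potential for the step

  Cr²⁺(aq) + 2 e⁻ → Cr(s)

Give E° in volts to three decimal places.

-0.910 V

Sequential free energies add, so n₃E°₃ = n₁E°₁ + n₂E°₂.
With n₃ = 3, and the known step contributing 1×(-0.43) V, the unknown satisfies 2·E° = 3×(-0.75) − 1×(-0.43) = -1.820.
E° = -1.820 / 2 = -0.910 V.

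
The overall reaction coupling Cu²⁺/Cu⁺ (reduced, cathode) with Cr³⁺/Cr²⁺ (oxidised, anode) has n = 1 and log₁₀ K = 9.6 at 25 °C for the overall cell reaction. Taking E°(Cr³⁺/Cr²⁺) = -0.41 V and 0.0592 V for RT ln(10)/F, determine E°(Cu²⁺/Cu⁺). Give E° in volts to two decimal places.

E°cell = (0.0592/n)·log K = (0.0592/1)(9.6) = +0.568 V.
Since Cu²⁺/Cu⁺ is the cathode and Cr³⁺/Cr²⁺ the anode, E°cell = E°(Cu²⁺/Cu⁺) − E°(Cr³⁺/Cr²⁺).
So E°(Cu²⁺/Cu⁺) = E°cell + E°(Cr³⁺/Cr²⁺) = +0.568 + (-0.41) = +0.16 V.

+0.16 V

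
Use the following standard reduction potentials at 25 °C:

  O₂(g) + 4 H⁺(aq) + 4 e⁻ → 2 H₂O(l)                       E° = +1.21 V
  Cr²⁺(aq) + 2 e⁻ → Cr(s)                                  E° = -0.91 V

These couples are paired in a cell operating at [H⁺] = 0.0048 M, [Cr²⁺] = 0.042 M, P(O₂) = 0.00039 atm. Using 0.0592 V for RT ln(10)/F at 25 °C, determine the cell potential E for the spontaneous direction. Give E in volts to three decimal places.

+1.973 V

O₂/H₂O is the cathode (higher E°), Cr²⁺/Cr the anode: E°cell = +1.21 − (-0.91) = +2.12 V, n = 4.
Overall: O₂(g) + 4 H⁺(aq) + 2 Cr(s) → 2 H₂O(l) + 2 Cr²⁺(aq)
Q = [Cr²⁺]^2 / (P(O₂)·[H⁺]^4); log Q = 9.930.
E = E° − (0.0592/n) log Q = +2.12 − (0.0592/4)(9.930) = +1.973 V.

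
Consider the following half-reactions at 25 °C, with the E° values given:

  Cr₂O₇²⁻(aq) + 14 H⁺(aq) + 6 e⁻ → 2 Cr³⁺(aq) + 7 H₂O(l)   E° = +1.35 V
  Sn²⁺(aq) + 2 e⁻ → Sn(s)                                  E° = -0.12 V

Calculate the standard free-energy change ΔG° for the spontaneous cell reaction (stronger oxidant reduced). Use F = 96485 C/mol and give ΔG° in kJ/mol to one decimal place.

Cr₂O₇²⁻/Cr³⁺ (E° = +1.35 V) is the cathode; Sn²⁺/Sn (E° = -0.12 V) is the anode, so E°cell = +1.47 V.
Balancing electrons gives n = 6 (lcm of 6 and 2).
ΔG° = −nFE° = −(6)(96485)(+1.47) = -850,998 J = -851.0 kJ/mol.

-851.0 kJ/mol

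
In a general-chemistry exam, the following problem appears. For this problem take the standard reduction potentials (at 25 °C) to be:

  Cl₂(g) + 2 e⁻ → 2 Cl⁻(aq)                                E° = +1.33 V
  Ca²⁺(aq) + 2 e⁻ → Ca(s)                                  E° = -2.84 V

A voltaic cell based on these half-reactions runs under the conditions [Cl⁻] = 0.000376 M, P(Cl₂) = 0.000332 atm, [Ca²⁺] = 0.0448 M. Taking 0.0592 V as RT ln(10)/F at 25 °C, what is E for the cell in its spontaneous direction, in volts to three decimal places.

+4.310 V

Cl₂/Cl⁻ is the cathode (higher E°), Ca²⁺/Ca the anode: E°cell = +1.33 − (-2.84) = +4.17 V, n = 2.
Overall: Cl₂(g) + Ca(s) → 2 Cl⁻(aq) + Ca²⁺(aq)
Q = [Cl⁻]^2·[Ca²⁺] / (P(Cl₂)); log Q = -4.719.
E = E° − (0.0592/n) log Q = +4.17 − (0.0592/2)(-4.719) = +4.310 V.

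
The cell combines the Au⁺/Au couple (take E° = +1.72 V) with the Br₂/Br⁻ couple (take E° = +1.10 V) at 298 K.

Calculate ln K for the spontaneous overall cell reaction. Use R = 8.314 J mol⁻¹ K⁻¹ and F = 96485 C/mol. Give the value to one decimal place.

48.3

Cathode: Au⁺/Au; anode: Br₂/Br⁻. E°cell = (+1.72) − (+1.10) = +0.62 V, with n = 2.
ΔG° = −nFE° = −RT ln K, so ln K = nFE°/(RT) = (2)(96485)(+0.62) / ((8.314)(298)) = 48.290.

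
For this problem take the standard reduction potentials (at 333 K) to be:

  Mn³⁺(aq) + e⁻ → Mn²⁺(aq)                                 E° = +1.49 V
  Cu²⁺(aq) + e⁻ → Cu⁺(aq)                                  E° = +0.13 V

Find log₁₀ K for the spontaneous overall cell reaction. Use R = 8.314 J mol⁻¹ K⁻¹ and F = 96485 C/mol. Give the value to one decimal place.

Cathode: Mn³⁺/Mn²⁺; anode: Cu²⁺/Cu⁺. E°cell = (+1.49) − (+0.13) = +1.36 V, with n = 1.
ΔG° = −nFE° = −RT ln K, so ln K = nFE°/(RT) = (1)(96485)(+1.36) / ((8.314)(333)) = 47.396.
log₁₀ K = 47.396 / ln 10 = 20.6.

20.6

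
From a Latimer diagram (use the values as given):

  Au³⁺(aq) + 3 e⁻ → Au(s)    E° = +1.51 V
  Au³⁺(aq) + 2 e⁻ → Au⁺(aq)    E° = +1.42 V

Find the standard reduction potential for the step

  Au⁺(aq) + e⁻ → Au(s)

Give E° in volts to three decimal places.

+1.690 V

Sequential free energies add, so n₃E°₃ = n₁E°₁ + n₂E°₂.
With n₃ = 3, and the known step contributing 2×(+1.42) V, the unknown satisfies 1·E° = 3×(+1.51) − 2×(+1.42) = +1.690.
E° = +1.690 / 1 = +1.690 V.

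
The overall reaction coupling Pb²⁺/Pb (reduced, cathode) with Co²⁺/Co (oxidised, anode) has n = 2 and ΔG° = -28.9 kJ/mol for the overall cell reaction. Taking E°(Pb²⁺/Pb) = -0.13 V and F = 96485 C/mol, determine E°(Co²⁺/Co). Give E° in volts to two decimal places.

-0.28 V

E°cell = −ΔG°/(nF) = −(-28.9×10³)/((2)(96485)) = +0.150 V.
Since Pb²⁺/Pb is the cathode and Co²⁺/Co the anode, E°cell = E°(Pb²⁺/Pb) − E°(Co²⁺/Co).
So E°(Co²⁺/Co) = E°(Pb²⁺/Pb) − E°cell = (-0.13) − (+0.150) = -0.28 V.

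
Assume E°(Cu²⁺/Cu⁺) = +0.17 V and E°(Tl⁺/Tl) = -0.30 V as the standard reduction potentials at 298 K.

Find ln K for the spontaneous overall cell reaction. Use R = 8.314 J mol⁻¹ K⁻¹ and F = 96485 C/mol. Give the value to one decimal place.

Cathode: Cu²⁺/Cu⁺; anode: Tl⁺/Tl. E°cell = (+0.17) − (-0.30) = +0.47 V, with n = 1.
ΔG° = −nFE° = −RT ln K, so ln K = nFE°/(RT) = (1)(96485)(+0.47) / ((8.314)(298)) = 18.303.

18.3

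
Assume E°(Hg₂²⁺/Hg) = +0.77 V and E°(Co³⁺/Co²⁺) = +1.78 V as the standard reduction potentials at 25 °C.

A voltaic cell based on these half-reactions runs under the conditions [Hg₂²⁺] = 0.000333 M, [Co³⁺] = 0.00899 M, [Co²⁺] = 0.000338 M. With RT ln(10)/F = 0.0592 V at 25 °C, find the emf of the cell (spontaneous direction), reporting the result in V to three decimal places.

Co³⁺/Co²⁺ is the cathode (higher E°), Hg₂²⁺/Hg the anode: E°cell = +1.78 − (+0.77) = +1.01 V, n = 2.
Overall: 2 Co³⁺(aq) + 2 Hg(l) → 2 Co²⁺(aq) + Hg₂²⁺(aq)
Q = [Co²⁺]^2·[Hg₂²⁺] / ([Co³⁺]^2); log Q = -6.327.
E = E° − (0.0592/n) log Q = +1.01 − (0.0592/2)(-6.327) = +1.197 V.

+1.197 V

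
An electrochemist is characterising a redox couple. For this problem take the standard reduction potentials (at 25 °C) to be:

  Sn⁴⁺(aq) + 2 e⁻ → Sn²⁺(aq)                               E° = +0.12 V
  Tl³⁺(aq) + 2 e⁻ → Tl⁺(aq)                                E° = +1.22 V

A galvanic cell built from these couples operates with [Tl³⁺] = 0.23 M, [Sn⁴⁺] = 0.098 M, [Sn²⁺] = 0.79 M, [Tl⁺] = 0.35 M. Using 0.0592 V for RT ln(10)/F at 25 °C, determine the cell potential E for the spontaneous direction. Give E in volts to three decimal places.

Tl³⁺/Tl⁺ is the cathode (higher E°), Sn⁴⁺/Sn²⁺ the anode: E°cell = +1.22 − (+0.12) = +1.10 V, n = 2.
Overall: Tl³⁺(aq) + Sn²⁺(aq) → Tl⁺(aq) + Sn⁴⁺(aq)
Q = [Tl⁺]·[Sn⁴⁺] / ([Tl³⁺]·[Sn²⁺]); log Q = -0.724.
E = E° − (0.0592/n) log Q = +1.10 − (0.0592/2)(-0.724) = +1.121 V.

+1.121 V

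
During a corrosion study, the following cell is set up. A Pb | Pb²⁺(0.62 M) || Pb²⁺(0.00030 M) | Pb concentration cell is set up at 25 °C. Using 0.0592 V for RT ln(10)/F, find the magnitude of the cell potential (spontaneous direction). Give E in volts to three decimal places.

For a concentration cell E°cell = 0. The 0.62 M side is the cathode (reduction is favoured where [Pb²⁺] is higher).
With n = 2, E = −(0.0592/2) log([Pb²⁺]ₐₙ/[Pb²⁺]꜀ₐₜ) = −(0.0592/2) log(0.0003/0.62) = −(0.0592/2)(-3.315) = +0.098 V.

+0.098 V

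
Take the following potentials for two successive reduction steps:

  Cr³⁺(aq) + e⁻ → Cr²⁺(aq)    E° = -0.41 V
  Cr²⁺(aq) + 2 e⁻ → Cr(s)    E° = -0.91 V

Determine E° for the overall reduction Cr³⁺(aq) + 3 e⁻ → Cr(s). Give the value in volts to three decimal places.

-0.743 V

Since ΔG° = −nFE° is additive over sequential reductions, n₃E°₃ = n₁E°₁ + n₂E°₂.
E°₃ = (1×-0.41 + 2×-0.91) / 3 = (-2.230) / 3 = -0.743 V.
Simply averaging or adding the two E° values would be wrong; the electron-weighted sum is required.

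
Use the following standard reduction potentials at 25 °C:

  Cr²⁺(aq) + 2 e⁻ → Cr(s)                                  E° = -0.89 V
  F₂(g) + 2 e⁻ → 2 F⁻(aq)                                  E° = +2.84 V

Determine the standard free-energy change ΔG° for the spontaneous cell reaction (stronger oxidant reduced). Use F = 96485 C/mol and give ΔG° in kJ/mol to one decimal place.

F₂/F⁻ (E° = +2.84 V) is the cathode; Cr²⁺/Cr (E° = -0.89 V) is the anode, so E°cell = +3.73 V.
Balancing electrons gives n = 2 (lcm of 2 and 2).
ΔG° = −nFE° = −(2)(96485)(+3.73) = -719,778 J = -719.8 kJ/mol.

-719.8 kJ/mol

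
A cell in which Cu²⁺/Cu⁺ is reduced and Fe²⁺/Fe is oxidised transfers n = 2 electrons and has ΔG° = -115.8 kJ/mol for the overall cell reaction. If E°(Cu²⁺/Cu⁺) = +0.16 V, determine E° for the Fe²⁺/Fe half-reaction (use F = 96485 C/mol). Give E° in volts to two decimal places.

-0.44 V

E°cell = −ΔG°/(nF) = −(-115.8×10³)/((2)(96485)) = +0.600 V.
Since Cu²⁺/Cu⁺ is the cathode and Fe²⁺/Fe the anode, E°cell = E°(Cu²⁺/Cu⁺) − E°(Fe²⁺/Fe).
So E°(Fe²⁺/Fe) = E°(Cu²⁺/Cu⁺) − E°cell = (+0.16) − (+0.600) = -0.44 V.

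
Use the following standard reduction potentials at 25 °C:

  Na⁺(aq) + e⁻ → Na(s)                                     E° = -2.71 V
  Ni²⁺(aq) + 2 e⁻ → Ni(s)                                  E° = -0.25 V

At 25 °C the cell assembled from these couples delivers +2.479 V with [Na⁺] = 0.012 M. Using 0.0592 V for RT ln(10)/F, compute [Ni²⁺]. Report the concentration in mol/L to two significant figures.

0.00063 M

Ni²⁺/Ni is the cathode, Na⁺/Na the anode: E°cell = +2.46 V, n = 2.
Overall reaction: Ni²⁺(aq) + 2 Na(s) → Ni(s) + 2 Na⁺(aq); Q = [Na⁺]^2/[Ni²⁺]^1.
From E = E° − (0.0592/n) log Q: log Q = (E° − E)·n/0.0592 = (+2.46 − (+2.479))·2/0.0592 = -0.6419.
So 1·log[Ni²⁺] = 2·log(0.012) − log Q = -3.8416 − (-0.6419) = -3.1997; [Ni²⁺] = 10^(-3.1997) ≈ 0.00063 M.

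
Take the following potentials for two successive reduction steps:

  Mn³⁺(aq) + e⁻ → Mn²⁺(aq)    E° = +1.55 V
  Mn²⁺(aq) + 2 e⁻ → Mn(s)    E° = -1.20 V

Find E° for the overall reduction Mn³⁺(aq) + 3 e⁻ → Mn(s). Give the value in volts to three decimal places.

-0.283 V

Since ΔG° = −nFE° is additive over sequential reductions, n₃E°₃ = n₁E°₁ + n₂E°₂.
E°₃ = (1×+1.55 + 2×-1.20) / 3 = (-0.850) / 3 = -0.283 V.
Simply averaging or adding the two E° values would be wrong; the electron-weighted sum is required.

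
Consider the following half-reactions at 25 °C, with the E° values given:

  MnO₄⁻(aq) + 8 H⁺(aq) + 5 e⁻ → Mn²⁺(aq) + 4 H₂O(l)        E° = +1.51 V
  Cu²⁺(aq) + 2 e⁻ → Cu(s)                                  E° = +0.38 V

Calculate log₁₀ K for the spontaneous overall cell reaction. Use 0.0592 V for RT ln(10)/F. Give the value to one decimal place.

190.9

Cathode: MnO₄⁻/Mn²⁺; anode: Cu²⁺/Cu. E°cell = +1.13 V, n = 10.
log K = nE°cell / 0.0592 = (10)(+1.13) / 0.0592 = 190.9.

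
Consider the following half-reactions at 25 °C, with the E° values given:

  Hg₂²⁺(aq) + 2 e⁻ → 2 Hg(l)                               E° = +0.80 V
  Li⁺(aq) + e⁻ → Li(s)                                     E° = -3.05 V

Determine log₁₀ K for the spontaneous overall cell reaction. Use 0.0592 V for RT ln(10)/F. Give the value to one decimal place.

130.1

Cathode: Hg₂²⁺/Hg; anode: Li⁺/Li. E°cell = +3.85 V, n = 2.
log K = nE°cell / 0.0592 = (2)(+3.85) / 0.0592 = 130.1.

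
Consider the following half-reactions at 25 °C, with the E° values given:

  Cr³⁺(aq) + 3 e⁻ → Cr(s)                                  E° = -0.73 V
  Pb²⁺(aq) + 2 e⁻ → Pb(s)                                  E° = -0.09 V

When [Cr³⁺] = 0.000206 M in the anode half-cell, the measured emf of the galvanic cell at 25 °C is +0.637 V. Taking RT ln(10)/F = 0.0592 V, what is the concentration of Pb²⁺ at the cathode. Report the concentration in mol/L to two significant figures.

Pb²⁺/Pb is the cathode, Cr³⁺/Cr the anode: E°cell = +0.64 V, n = 6.
Overall reaction: 3 Pb²⁺(aq) + 2 Cr(s) → 3 Pb(s) + 2 Cr³⁺(aq); Q = [Cr³⁺]^2/[Pb²⁺]^3.
From E = E° − (0.0592/n) log Q: log Q = (E° − E)·n/0.0592 = (+0.64 − (+0.637))·6/0.0592 = 0.3041.
So 3·log[Pb²⁺] = 2·log(0.000206) − log Q = -7.3723 − (0.3041) = -7.6764; log[Pb²⁺] = -7.6764 / 3 = -2.5588; [Pb²⁺] = 10^(-2.5588) ≈ 0.0028 M.

0.0028 M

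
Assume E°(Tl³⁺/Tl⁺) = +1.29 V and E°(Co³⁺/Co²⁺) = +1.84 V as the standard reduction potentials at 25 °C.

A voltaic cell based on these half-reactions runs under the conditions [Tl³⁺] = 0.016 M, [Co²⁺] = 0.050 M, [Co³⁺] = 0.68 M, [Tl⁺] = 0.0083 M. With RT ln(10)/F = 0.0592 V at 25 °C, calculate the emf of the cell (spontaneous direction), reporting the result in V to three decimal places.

+0.609 V

Co³⁺/Co²⁺ is the cathode (higher E°), Tl³⁺/Tl⁺ the anode: E°cell = +1.84 − (+1.29) = +0.55 V, n = 2.
Overall: 2 Co³⁺(aq) + Tl⁺(aq) → 2 Co²⁺(aq) + Tl³⁺(aq)
Q = [Co²⁺]^2·[Tl³⁺] / ([Co³⁺]^2·[Tl⁺]); log Q = -1.982.
E = E° − (0.0592/n) log Q = +0.55 − (0.0592/2)(-1.982) = +0.609 V.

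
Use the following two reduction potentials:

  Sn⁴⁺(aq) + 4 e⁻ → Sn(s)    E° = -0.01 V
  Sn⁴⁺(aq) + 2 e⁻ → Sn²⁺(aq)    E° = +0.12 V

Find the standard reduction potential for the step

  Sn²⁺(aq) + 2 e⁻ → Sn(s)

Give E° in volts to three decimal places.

-0.140 V

Sequential free energies add, so n₃E°₃ = n₁E°₁ + n₂E°₂.
With n₃ = 4, and the known step contributing 2×(+0.12) V, the unknown satisfies 2·E° = 4×(-0.01) − 2×(+0.12) = -0.280.
E° = -0.280 / 2 = -0.140 V.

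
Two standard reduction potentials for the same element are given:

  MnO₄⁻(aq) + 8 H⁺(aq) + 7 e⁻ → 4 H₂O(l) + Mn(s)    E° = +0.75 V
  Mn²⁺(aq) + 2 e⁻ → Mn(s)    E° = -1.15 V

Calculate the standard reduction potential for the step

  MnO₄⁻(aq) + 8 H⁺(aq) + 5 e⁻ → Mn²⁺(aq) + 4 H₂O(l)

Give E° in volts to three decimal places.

+1.510 V

Sequential free energies add, so n₃E°₃ = n₁E°₁ + n₂E°₂.
With n₃ = 7, and the known step contributing 2×(-1.15) V, the unknown satisfies 5·E° = 7×(+0.75) − 2×(-1.15) = +7.550.
E° = +7.550 / 5 = +1.510 V.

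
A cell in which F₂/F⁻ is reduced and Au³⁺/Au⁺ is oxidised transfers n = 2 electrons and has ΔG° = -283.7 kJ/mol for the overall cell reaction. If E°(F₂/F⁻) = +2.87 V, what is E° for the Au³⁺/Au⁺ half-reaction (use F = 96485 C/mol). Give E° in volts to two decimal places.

+1.40 V

E°cell = −ΔG°/(nF) = −(-283.7×10³)/((2)(96485)) = +1.470 V.
Since F₂/F⁻ is the cathode and Au³⁺/Au⁺ the anode, E°cell = E°(F₂/F⁻) − E°(Au³⁺/Au⁺).
So E°(Au³⁺/Au⁺) = E°(F₂/F⁻) − E°cell = (+2.87) − (+1.470) = +1.40 V.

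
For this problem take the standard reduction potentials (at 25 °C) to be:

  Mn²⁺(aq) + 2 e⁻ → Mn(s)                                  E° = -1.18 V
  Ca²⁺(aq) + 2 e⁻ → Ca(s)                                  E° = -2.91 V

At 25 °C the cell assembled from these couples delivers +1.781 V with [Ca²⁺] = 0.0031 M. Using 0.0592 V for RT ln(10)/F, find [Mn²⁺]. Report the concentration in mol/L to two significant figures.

0.16 M

Mn²⁺/Mn is the cathode, Ca²⁺/Ca the anode: E°cell = +1.73 V, n = 2.
Overall reaction: Mn²⁺(aq) + Ca(s) → Mn(s) + Ca²⁺(aq); Q = [Ca²⁺]^1/[Mn²⁺]^1.
From E = E° − (0.0592/n) log Q: log Q = (E° − E)·n/0.0592 = (+1.73 − (+1.781))·2/0.0592 = -1.7230.
So 1·log[Mn²⁺] = 1·log(0.0031) − log Q = -2.5086 − (-1.7230) = -0.7856; [Mn²⁺] = 10^(-0.7856) ≈ 0.16 M.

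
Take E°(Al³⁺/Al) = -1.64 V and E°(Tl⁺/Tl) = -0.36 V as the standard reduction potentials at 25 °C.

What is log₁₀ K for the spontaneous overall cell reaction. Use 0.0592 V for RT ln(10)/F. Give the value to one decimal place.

Cathode: Tl⁺/Tl; anode: Al³⁺/Al. E°cell = +1.28 V, n = 3.
log K = nE°cell / 0.0592 = (3)(+1.28) / 0.0592 = 64.9.

64.9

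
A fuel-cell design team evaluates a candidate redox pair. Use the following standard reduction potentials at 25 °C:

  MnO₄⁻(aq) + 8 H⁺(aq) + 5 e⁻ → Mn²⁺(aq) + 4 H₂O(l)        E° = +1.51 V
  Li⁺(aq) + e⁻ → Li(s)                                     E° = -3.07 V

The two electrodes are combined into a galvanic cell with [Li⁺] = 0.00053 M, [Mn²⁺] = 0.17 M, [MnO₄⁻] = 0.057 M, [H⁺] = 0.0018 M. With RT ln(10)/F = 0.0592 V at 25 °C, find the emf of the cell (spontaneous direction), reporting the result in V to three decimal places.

+4.508 V

MnO₄⁻/Mn²⁺ is the cathode (higher E°), Li⁺/Li the anode: E°cell = +1.51 − (-3.07) = +4.58 V, n = 5.
Overall: MnO₄⁻(aq) + 8 H⁺(aq) + 5 Li(s) → Mn²⁺(aq) + 4 H₂O(l) + 5 Li⁺(aq)
Q = [Mn²⁺]·[Li⁺]^5 / ([MnO₄⁻]·[H⁺]^8); log Q = 6.054.
E = E° − (0.0592/n) log Q = +4.58 − (0.0592/5)(6.054) = +4.508 V.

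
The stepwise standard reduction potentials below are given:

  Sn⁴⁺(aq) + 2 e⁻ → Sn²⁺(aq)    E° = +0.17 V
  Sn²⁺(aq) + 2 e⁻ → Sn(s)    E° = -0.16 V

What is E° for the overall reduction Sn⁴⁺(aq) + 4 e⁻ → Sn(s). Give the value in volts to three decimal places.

+0.005 V

Since ΔG° = −nFE° is additive over sequential reductions, n₃E°₃ = n₁E°₁ + n₂E°₂.
E°₃ = (2×+0.17 + 2×-0.16) / 4 = (+0.020) / 4 = +0.005 V.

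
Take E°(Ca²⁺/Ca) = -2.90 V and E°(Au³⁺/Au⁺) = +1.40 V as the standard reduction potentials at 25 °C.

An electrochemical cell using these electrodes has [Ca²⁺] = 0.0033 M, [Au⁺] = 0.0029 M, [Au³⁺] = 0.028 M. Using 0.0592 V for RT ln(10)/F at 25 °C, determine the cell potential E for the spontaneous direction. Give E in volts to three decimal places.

Au³⁺/Au⁺ is the cathode (higher E°), Ca²⁺/Ca the anode: E°cell = +1.40 − (-2.90) = +4.30 V, n = 2.
Overall: Au³⁺(aq) + Ca(s) → Au⁺(aq) + Ca²⁺(aq)
Q = [Au⁺]·[Ca²⁺] / ([Au³⁺]); log Q = -3.466.
E = E° − (0.0592/n) log Q = +4.30 − (0.0592/2)(-3.466) = +4.403 V.

+4.403 V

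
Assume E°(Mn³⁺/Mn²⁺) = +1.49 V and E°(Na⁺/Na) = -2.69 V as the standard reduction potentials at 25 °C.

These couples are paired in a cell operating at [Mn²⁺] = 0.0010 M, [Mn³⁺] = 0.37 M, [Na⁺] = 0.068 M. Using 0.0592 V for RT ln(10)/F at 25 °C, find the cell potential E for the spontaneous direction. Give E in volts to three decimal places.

Mn³⁺/Mn²⁺ is the cathode (higher E°), Na⁺/Na the anode: E°cell = +1.49 − (-2.69) = +4.18 V, n = 1.
Overall: Mn³⁺(aq) + Na(s) → Mn²⁺(aq) + Na⁺(aq)
Q = [Mn²⁺]·[Na⁺] / ([Mn³⁺]); log Q = -3.736.
E = E° − (0.0592/n) log Q = +4.18 − (0.0592/1)(-3.736) = +4.401 V.

+4.401 V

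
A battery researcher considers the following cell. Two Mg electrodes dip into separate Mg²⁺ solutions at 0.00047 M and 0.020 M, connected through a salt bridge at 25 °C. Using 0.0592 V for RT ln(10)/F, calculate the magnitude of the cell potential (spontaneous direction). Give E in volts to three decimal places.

For a concentration cell E°cell = 0. The 0.020 M side is the cathode (reduction is favoured where [Mg²⁺] is higher).
With n = 2, E = −(0.0592/2) log([Mg²⁺]ₐₙ/[Mg²⁺]꜀ₐₜ) = −(0.0592/2) log(0.00047/0.02) = −(0.0592/2)(-1.629) = +0.048 V.

+0.048 V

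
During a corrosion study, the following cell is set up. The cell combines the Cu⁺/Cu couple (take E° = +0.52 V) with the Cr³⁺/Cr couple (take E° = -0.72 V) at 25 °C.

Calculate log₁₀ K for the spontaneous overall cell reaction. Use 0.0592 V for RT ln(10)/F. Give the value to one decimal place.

62.8

Cathode: Cu⁺/Cu; anode: Cr³⁺/Cr. E°cell = +1.24 V, n = 3.
log K = nE°cell / 0.0592 = (3)(+1.24) / 0.0592 = 62.8.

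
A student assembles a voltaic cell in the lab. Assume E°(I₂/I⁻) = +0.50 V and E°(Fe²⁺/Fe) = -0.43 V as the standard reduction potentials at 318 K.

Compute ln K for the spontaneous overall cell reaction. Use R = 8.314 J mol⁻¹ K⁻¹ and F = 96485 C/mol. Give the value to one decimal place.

Cathode: I₂/I⁻; anode: Fe²⁺/Fe. E°cell = (+0.50) − (-0.43) = +0.93 V, with n = 2.
ΔG° = −nFE° = −RT ln K, so ln K = nFE°/(RT) = (2)(96485)(+0.93) / ((8.314)(318)) = 67.879.

67.9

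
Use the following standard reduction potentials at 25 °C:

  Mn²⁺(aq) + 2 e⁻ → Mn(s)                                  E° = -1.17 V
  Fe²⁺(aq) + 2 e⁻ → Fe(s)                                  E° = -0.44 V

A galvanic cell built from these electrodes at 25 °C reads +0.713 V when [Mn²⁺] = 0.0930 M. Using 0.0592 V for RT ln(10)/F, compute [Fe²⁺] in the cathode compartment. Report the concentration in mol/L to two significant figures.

Fe²⁺/Fe is the cathode, Mn²⁺/Mn the anode: E°cell = +0.73 V, n = 2.
Overall reaction: Fe²⁺(aq) + Mn(s) → Fe(s) + Mn²⁺(aq); Q = [Mn²⁺]^1/[Fe²⁺]^1.
From E = E° − (0.0592/n) log Q: log Q = (E° − E)·n/0.0592 = (+0.73 − (+0.713))·2/0.0592 = 0.5743.
So 1·log[Fe²⁺] = 1·log(0.093) − log Q = -1.0315 − (0.5743) = -1.6058; [Fe²⁺] = 10^(-1.6058) ≈ 0.025 M.

0.025 M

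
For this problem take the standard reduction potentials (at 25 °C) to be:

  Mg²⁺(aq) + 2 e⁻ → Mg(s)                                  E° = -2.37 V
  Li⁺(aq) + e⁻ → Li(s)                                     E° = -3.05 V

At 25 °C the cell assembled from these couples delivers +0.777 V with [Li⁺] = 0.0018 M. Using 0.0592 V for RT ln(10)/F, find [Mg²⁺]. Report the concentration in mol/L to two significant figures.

Mg²⁺/Mg is the cathode, Li⁺/Li the anode: E°cell = +0.68 V, n = 2.
Overall reaction: Mg²⁺(aq) + 2 Li(s) → Mg(s) + 2 Li⁺(aq); Q = [Li⁺]^2/[Mg²⁺]^1.
From E = E° − (0.0592/n) log Q: log Q = (E° − E)·n/0.0592 = (+0.68 − (+0.777))·2/0.0592 = -3.2770.
So 1·log[Mg²⁺] = 2·log(0.0018) − log Q = -5.4895 − (-3.2770) = -2.2125; [Mg²⁺] = 10^(-2.2125) ≈ 0.0061 M.

0.0061 M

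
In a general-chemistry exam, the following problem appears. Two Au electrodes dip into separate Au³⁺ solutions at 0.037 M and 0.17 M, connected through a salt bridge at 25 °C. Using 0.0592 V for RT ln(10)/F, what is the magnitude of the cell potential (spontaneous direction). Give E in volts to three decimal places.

For a concentration cell E°cell = 0. The 0.17 M side is the cathode (reduction is favoured where [Au³⁺] is higher).
With n = 3, E = −(0.0592/3) log([Au³⁺]ₐₙ/[Au³⁺]꜀ₐₜ) = −(0.0592/3) log(0.037/0.17) = −(0.0592/3)(-0.662) = +0.013 V.

+0.013 V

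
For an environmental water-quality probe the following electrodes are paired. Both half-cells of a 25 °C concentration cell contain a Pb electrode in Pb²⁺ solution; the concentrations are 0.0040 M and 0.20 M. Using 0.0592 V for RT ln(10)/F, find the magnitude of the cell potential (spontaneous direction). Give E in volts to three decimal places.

For a concentration cell E°cell = 0. The 0.20 M side is the cathode (reduction is favoured where [Pb²⁺] is higher).
With n = 2, E = −(0.0592/2) log([Pb²⁺]ₐₙ/[Pb²⁺]꜀ₐₜ) = −(0.0592/2) log(0.004/0.2) = −(0.0592/2)(-1.699) = +0.050 V.

+0.050 V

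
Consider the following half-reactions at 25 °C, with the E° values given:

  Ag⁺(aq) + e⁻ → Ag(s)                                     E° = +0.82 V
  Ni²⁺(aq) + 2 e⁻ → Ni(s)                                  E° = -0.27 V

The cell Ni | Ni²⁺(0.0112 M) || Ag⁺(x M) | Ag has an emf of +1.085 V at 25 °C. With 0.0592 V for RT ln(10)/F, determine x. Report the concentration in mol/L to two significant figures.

Ag⁺/Ag is the cathode, Ni²⁺/Ni the anode: E°cell = +1.09 V, n = 2.
Overall reaction: 2 Ag⁺(aq) + Ni(s) → 2 Ag(s) + Ni²⁺(aq); Q = [Ni²⁺]^1/[Ag⁺]^2.
From E = E° − (0.0592/n) log Q: log Q = (E° − E)·n/0.0592 = (+1.09 − (+1.085))·2/0.0592 = 0.1689.
So 2·log[Ag⁺] = 1·log(0.0112) − log Q = -1.9508 − (0.1689) = -2.1197; log[Ag⁺] = -2.1197 / 2 = -1.0598; [Ag⁺] = 10^(-1.0598) ≈ 0.087 M.

0.087 M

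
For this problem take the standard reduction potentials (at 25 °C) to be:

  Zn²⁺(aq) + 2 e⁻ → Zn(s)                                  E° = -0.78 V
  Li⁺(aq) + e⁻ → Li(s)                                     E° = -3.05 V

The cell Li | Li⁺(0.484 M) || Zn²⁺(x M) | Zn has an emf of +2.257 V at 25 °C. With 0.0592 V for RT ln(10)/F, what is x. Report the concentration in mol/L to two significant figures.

0.085 M

Zn²⁺/Zn is the cathode, Li⁺/Li the anode: E°cell = +2.27 V, n = 2.
Overall reaction: Zn²⁺(aq) + 2 Li(s) → Zn(s) + 2 Li⁺(aq); Q = [Li⁺]^2/[Zn²⁺]^1.
From E = E° − (0.0592/n) log Q: log Q = (E° − E)·n/0.0592 = (+2.27 − (+2.257))·2/0.0592 = 0.4392.
So 1·log[Zn²⁺] = 2·log(0.484) − log Q = -0.6303 − (0.4392) = -1.0695; [Zn²⁺] = 10^(-1.0695) ≈ 0.085 M.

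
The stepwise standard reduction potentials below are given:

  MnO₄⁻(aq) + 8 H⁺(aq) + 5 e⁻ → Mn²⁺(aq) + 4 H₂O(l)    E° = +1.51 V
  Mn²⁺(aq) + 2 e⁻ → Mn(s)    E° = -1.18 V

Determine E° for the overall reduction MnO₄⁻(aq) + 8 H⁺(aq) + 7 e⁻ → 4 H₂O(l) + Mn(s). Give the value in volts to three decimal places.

+0.741 V

Adding the free-energy changes (−nFE°) of the two steps gives −n₃FE°₃ = −n₁FE°₁ − n₂FE°₂.
E°₃ = (5×+1.51 + 2×-1.18) / 7 = (+5.190) / 7 = +0.741 V.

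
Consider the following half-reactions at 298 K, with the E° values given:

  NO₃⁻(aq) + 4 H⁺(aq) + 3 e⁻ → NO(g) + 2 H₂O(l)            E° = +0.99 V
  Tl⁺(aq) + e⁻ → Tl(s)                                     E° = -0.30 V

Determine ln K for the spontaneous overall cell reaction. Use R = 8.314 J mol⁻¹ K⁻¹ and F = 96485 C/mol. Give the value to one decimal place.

150.7

Cathode: NO₃⁻/NO; anode: Tl⁺/Tl. E°cell = (+0.99) − (-0.30) = +1.29 V, with n = 3.
ΔG° = −nFE° = −RT ln K, so ln K = nFE°/(RT) = (3)(96485)(+1.29) / ((8.314)(298)) = 150.711.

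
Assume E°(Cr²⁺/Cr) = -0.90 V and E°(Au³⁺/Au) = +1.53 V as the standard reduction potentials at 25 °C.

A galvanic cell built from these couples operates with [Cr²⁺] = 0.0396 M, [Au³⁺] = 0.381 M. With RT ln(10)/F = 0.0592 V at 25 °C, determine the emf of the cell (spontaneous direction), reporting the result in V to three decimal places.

+2.463 V

Au³⁺/Au is the cathode (higher E°), Cr²⁺/Cr the anode: E°cell = +1.53 − (-0.90) = +2.43 V, n = 6.
Overall: 2 Au³⁺(aq) + 3 Cr(s) → 2 Au(s) + 3 Cr²⁺(aq)
Q = [Cr²⁺]^3 / ([Au³⁺]^2); log Q = -3.369.
E = E° − (0.0592/n) log Q = +2.43 − (0.0592/6)(-3.369) = +2.463 V.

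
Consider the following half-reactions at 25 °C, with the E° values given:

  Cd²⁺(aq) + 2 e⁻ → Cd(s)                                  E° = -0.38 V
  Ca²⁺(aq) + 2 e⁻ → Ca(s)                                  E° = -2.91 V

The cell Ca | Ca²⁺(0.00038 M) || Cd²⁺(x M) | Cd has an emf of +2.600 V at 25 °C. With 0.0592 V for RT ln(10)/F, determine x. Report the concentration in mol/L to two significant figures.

0.088 M

Cd²⁺/Cd is the cathode, Ca²⁺/Ca the anode: E°cell = +2.53 V, n = 2.
Overall reaction: Cd²⁺(aq) + Ca(s) → Cd(s) + Ca²⁺(aq); Q = [Ca²⁺]^1/[Cd²⁺]^1.
From E = E° − (0.0592/n) log Q: log Q = (E° − E)·n/0.0592 = (+2.53 − (+2.600))·2/0.0592 = -2.3649.
So 1·log[Cd²⁺] = 1·log(0.00038) − log Q = -3.4202 − (-2.3649) = -1.0553; [Cd²⁺] = 10^(-1.0553) ≈ 0.088 M.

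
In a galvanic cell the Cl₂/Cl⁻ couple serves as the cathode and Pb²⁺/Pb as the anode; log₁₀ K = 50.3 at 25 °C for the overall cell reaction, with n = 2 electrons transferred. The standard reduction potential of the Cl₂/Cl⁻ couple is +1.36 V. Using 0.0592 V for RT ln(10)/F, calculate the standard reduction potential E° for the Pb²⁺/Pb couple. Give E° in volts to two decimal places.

E°cell = (0.0592/n)·log K = (0.0592/2)(50.3) = +1.489 V.
Since Cl₂/Cl⁻ is the cathode and Pb²⁺/Pb the anode, E°cell = E°(Cl₂/Cl⁻) − E°(Pb²⁺/Pb).
So E°(Pb²⁺/Pb) = E°(Cl₂/Cl⁻) − E°cell = (+1.36) − (+1.489) = -0.13 V.

-0.13 V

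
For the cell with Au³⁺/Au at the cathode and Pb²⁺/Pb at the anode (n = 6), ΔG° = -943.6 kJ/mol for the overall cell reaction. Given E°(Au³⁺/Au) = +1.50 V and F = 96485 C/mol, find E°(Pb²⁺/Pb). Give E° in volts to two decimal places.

E°cell = −ΔG°/(nF) = −(-943.6×10³)/((6)(96485)) = +1.630 V.
Since Au³⁺/Au is the cathode and Pb²⁺/Pb the anode, E°cell = E°(Au³⁺/Au) − E°(Pb²⁺/Pb).
So E°(Pb²⁺/Pb) = E°(Au³⁺/Au) − E°cell = (+1.50) − (+1.630) = -0.13 V.

-0.13 V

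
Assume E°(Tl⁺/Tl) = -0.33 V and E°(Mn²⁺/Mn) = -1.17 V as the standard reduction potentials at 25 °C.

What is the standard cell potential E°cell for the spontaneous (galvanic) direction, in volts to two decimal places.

The Tl⁺/Tl couple has the higher reduction potential, so it is the cathode; Mn²⁺/Mn is oxidised at the anode.
E°cell = E°(cathode) − E°(anode) = (-0.33) − (-1.17) = +0.84 V.

+0.84 V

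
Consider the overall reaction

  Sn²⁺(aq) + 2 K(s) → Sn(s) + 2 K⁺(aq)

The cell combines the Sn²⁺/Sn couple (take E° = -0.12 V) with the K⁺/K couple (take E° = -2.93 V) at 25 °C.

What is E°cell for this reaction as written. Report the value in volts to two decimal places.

The Sn²⁺/Sn couple has the higher reduction potential, so it is the cathode; K⁺/K is oxidised at the anode.
E°cell = E°(cathode) − E°(anode) = (-0.12) − (-2.93) = +2.81 V.
Since E°cell > 0, the reaction is spontaneous under standard conditions.

+2.81 V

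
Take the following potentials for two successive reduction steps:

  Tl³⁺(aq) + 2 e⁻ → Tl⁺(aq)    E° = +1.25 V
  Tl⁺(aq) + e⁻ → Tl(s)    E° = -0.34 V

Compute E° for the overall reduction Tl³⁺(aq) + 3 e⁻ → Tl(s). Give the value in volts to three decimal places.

+0.720 V

Adding the free-energy changes (−nFE°) of the two steps gives −n₃FE°₃ = −n₁FE°₁ − n₂FE°₂.
E°₃ = (2×+1.25 + 1×-0.34) / 3 = (+2.160) / 3 = +0.720 V.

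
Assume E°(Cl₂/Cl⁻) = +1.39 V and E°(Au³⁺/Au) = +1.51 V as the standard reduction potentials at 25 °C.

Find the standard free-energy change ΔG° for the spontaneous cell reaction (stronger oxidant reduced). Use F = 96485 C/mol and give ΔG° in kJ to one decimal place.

Au³⁺/Au (E° = +1.51 V) is the cathode; Cl₂/Cl⁻ (E° = +1.39 V) is the anode, so E°cell = +0.12 V.
Balancing electrons gives n = 6 (lcm of 3 and 2).
ΔG° = −nFE° = −(6)(96485)(+0.12) = -69,469 J = -69.5 kJ.

-69.5 kJ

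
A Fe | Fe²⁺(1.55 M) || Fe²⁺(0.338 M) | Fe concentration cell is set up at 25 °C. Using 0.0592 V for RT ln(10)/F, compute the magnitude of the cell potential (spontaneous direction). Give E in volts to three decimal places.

For a concentration cell E°cell = 0. The 1.55 M side is the cathode (reduction is favoured where [Fe²⁺] is higher).
With n = 2, E = −(0.0592/2) log([Fe²⁺]ₐₙ/[Fe²⁺]꜀ₐₜ) = −(0.0592/2) log(0.338/1.55) = −(0.0592/2)(-0.661) = +0.020 V.

+0.020 V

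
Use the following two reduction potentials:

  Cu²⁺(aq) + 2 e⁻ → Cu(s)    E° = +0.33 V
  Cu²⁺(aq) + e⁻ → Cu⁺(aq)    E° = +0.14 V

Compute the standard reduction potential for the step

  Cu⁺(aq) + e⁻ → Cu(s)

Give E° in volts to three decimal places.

+0.520 V

Sequential free energies add, so n₃E°₃ = n₁E°₁ + n₂E°₂.
With n₃ = 2, and the known step contributing 1×(+0.14) V, the unknown satisfies 1·E° = 2×(+0.33) − 1×(+0.14) = +0.520.
E° = +0.520 / 1 = +0.520 V.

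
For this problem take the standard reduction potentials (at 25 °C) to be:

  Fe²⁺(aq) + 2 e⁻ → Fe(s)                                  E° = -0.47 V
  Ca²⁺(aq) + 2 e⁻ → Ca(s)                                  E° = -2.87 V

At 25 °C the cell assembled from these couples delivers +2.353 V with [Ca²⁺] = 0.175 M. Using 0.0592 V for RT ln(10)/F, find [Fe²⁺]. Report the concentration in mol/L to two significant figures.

Fe²⁺/Fe is the cathode, Ca²⁺/Ca the anode: E°cell = +2.40 V, n = 2.
Overall reaction: Fe²⁺(aq) + Ca(s) → Fe(s) + Ca²⁺(aq); Q = [Ca²⁺]^1/[Fe²⁺]^1.
From E = E° − (0.0592/n) log Q: log Q = (E° − E)·n/0.0592 = (+2.40 − (+2.353))·2/0.0592 = 1.5878.
So 1·log[Fe²⁺] = 1·log(0.175) − log Q = -0.7570 − (1.5878) = -2.3448; [Fe²⁺] = 10^(-2.3448) ≈ 0.0045 M.

0.0045 M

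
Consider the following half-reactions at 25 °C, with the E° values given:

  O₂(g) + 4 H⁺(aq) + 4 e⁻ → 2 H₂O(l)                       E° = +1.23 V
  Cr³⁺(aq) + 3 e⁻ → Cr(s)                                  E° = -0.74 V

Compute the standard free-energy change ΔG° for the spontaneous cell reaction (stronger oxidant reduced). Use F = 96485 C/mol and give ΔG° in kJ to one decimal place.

O₂/H₂O (E° = +1.23 V) is the cathode; Cr³⁺/Cr (E° = -0.74 V) is the anode, so E°cell = +1.97 V.
Balancing electrons gives n = 12 (lcm of 4 and 3).
ΔG° = −nFE° = −(12)(96485)(+1.97) = -2,280,905 J = -2280.9 kJ.

-2280.9 kJ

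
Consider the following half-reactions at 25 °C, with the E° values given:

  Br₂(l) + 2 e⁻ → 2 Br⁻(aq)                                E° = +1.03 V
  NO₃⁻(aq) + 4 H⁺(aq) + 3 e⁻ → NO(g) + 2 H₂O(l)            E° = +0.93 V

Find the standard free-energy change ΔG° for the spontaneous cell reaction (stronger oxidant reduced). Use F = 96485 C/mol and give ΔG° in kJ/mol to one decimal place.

Br₂/Br⁻ (E° = +1.03 V) is the cathode; NO₃⁻/NO (E° = +0.93 V) is the anode, so E°cell = +0.10 V.
Balancing electrons gives n = 6 (lcm of 2 and 3).
ΔG° = −nFE° = −(6)(96485)(+0.10) = -57,891 J = -57.9 kJ/mol.

-57.9 kJ/mol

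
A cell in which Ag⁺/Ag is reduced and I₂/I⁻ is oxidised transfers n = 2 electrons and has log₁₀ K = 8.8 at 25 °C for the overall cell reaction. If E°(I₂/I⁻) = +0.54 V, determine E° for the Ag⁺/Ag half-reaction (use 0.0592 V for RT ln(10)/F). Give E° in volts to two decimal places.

E°cell = (0.0592/n)·log K = (0.0592/2)(8.8) = +0.260 V.
Since Ag⁺/Ag is the cathode and I₂/I⁻ the anode, E°cell = E°(Ag⁺/Ag) − E°(I₂/I⁻).
So E°(Ag⁺/Ag) = E°cell + E°(I₂/I⁻) = +0.260 + (+0.54) = +0.80 V.

+0.80 V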